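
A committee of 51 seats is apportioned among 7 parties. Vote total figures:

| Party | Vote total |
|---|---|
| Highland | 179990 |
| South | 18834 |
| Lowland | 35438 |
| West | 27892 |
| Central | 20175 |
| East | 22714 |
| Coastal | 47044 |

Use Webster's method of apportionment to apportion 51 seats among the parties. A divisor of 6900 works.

With modified divisor 6900: modified quotas Highland 26.086, South 2.730, Lowland 5.136, West 4.042, Central 2.924, East 3.292, Coastal 6.818.
Rounding to the nearest integer: Highland 26, South 3, Lowland 5, West 4, Central 3, East 3, Coastal 7 (total 51).

Highland: 26, South: 3, Lowland: 5, West: 4, Central: 3, East: 3, Coastal: 7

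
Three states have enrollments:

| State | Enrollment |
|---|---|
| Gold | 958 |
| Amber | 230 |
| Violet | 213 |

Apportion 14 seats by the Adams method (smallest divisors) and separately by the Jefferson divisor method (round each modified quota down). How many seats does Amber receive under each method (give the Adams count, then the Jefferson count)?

Adams: Gold 9, Amber 3, Violet 2.
Jefferson: Gold 10, Amber 2, Violet 2.
Amber gets 3 under Adams and 2 under Jefferson.

3 and 2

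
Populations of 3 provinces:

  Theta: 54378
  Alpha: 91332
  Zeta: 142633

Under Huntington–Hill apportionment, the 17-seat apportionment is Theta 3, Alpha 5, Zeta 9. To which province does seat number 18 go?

Alpha

Priority for the next seat is population ÷ (√(s·(s+1))).
Priorities: Theta 15697.576, Alpha 16674.866, Zeta 15034.838.
Highest priority: Alpha.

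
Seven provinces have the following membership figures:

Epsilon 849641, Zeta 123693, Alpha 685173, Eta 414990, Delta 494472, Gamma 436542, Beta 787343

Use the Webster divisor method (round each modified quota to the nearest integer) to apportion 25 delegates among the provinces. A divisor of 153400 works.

Epsilon=6, Zeta=1, Alpha=4, Eta=3, Delta=3, Gamma=3, Beta=5

With modified divisor 153400: modified quotas Epsilon 5.539, Zeta 0.806, Alpha 4.467, Eta 2.705, Delta 3.223, Gamma 2.846, Beta 5.133.
Rounding to the nearest integer: Epsilon 6, Zeta 1, Alpha 4, Eta 3, Delta 3, Gamma 3, Beta 5 (total 25).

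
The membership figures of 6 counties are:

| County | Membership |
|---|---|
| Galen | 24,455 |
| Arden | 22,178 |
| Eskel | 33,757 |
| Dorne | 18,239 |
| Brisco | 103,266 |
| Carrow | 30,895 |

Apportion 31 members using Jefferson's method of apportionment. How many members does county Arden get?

3

Standard divisor 232790/31 ≈ 7509.355; standard quotas: Galen 3.257, Arden 2.953, Eskel 4.495, Dorne 2.429, Brisco 13.752, Carrow 4.114.
Rounding down gives 3, 2, 4, 2, 13, 4 = 28 seats, so the divisor must be adjusted.
With modified divisor 6800: modified quotas Galen 3.596, Arden 3.261, Eskel 4.964, Dorne 2.682, Brisco 15.186, Carrow 4.543.
Rounding down: Galen 3, Arden 3, Eskel 4, Dorne 2, Brisco 15, Carrow 4 (total 31).
Arden receives 3.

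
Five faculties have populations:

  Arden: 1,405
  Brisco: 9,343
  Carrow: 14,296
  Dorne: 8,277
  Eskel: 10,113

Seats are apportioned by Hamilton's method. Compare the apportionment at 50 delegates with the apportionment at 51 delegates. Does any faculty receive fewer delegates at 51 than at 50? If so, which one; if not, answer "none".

Arden

At 50 seats: Arden 2, Brisco 11, Carrow 16, Dorne 9, Eskel 12.
At 51 seats: Arden 1, Brisco 11, Carrow 17, Dorne 10, Eskel 12.
Arden drops from 2 to 1.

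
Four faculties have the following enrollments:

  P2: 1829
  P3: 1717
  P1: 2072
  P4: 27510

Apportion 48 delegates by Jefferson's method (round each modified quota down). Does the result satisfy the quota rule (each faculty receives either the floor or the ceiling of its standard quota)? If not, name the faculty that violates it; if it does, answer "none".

Standard quotas: P2 2.650, P3 2.488, P1 3.002, P4 39.860.
Jefferson allocation: P2 2, P3 2, P1 3, P4 41.
P4 has quota 39.860 (lower 39, upper 40) but receives 41 — outside the quota interval.

P4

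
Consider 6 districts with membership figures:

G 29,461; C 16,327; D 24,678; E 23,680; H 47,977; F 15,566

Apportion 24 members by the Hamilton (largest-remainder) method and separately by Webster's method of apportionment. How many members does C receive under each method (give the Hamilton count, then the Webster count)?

3 and 2

Hamilton: G 4, C 3, D 4, E 4, H 7, F 2.
Webster: G 5, C 2, D 4, E 4, H 7, F 2.
C gets 3 under Hamilton and 2 under Webster.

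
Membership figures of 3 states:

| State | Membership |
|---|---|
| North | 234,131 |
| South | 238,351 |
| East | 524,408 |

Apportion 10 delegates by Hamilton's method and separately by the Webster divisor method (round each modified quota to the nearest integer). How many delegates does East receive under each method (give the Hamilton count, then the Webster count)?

Hamilton: North 2, South 3, East 5.
Webster: North 2, South 2, East 6.
East gets 5 under Hamilton and 6 under Webster.

5 and 6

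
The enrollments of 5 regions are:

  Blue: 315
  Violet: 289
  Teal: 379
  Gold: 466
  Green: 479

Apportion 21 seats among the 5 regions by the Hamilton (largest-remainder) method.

The standard divisor is 1928/21 ≈ 91.81.
Standard quotas: Blue 3.431, Violet 3.148, Teal 4.128, Gold 5.076, Green 5.217.
Lower quotas: Blue 3, Violet 3, Teal 4, Gold 5, Green 5 (sum 20, leaving 1 seat).
Remainders in descending order: Blue 0.431, Green 0.217, Violet 0.148, Teal 0.128, Gold 0.076.
Largest remainder: Blue receives the extra seat.

Blue 4, Violet 3, Teal 4, Gold 5, Green 5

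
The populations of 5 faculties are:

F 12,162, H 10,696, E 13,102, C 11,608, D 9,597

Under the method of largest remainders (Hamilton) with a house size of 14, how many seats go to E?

3

Standard divisor: 57165 ÷ 14 ≈ 4083.214.
Standard quotas: F 2.9785, H 2.6195, E 3.2087, C 2.8429, D 2.3504.
Lower quotas: F 2, H 2, E 3, C 2, D 2 (sum 11, leaving 3 seats).
Remainders in descending order: F 0.9785, C 0.8429, H 0.6195, D 0.3504, E 0.2087.
Largest remainders: F, C, H receive the extra seats.
E receives 3.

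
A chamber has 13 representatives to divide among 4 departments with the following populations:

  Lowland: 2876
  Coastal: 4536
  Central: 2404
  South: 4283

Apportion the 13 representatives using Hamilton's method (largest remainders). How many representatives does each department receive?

Total 14099; standard divisor 14099/13 ≈ 1084.538.
Standard quotas: Lowland 2.652, Coastal 4.182, Central 2.217, South 3.949.
Lower quotas: Lowland 2, Coastal 4, Central 2, South 3 (sum 11, leaving 2 seats).
Remainders in descending order: South 0.949, Lowland 0.652, Central 0.217, Coastal 0.182.
The surplus seats go to South, Lowland.

Lowland 3, Coastal 4, Central 2, South 4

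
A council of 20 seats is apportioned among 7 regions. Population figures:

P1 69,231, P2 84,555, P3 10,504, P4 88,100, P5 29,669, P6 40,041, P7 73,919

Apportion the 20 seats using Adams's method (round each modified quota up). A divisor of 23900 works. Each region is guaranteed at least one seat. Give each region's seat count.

P1 3; P2 4; P3 1; P4 4; P5 2; P6 2; P7 4

With modified divisor 23900: modified quotas P1 2.897, P2 3.538, P3 0.439, P4 3.686, P5 1.241, P6 1.675, P7 3.093.
Rounding up: P1 3, P2 4, P3 1, P4 4, P5 2, P6 2, P7 4 (total 20).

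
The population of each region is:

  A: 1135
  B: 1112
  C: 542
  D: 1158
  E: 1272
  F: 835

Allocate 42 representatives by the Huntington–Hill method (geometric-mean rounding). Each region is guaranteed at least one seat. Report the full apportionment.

With divisor 149: modified quotas A 7.617, B 7.463, C 3.638, D 7.772, E 8.537, F 5.604.
Geometric-mean thresholds: A √(7·8)=7.483, B √(7·8)=7.483, C √(3·4)=3.464, D √(7·8)=7.483, E √(8·9)=8.485, F √(5·6)=5.477.
Each quota rounded against its threshold gives A 8, B 7, C 4, D 8, E 9, F 6 (total 42).

A=8, B=7, C=4, D=8, E=9, F=6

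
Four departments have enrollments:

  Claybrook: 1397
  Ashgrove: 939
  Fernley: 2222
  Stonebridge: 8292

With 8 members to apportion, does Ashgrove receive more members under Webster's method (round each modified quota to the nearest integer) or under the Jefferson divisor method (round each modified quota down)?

Webster

Webster: Claybrook 1, Ashgrove 1, Fernley 1, Stonebridge 5.
Jefferson: Claybrook 1, Ashgrove 0, Fernley 1, Stonebridge 6.
Ashgrove gets 1 under Webster and 0 under Jefferson.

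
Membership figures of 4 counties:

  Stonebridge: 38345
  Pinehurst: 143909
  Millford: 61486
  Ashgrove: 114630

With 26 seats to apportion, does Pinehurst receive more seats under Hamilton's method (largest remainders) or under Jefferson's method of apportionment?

Jefferson

Hamilton: Stonebridge 3, Pinehurst 10, Millford 5, Ashgrove 8.
Jefferson: Stonebridge 3, Pinehurst 11, Millford 4, Ashgrove 8.
Pinehurst gets 10 under Hamilton and 11 under Jefferson.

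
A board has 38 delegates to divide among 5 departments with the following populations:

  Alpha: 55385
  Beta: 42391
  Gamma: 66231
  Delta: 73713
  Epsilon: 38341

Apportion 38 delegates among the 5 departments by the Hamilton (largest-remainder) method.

Total 276061; standard divisor 276061/38 ≈ 7264.763.
Standard quotas: Alpha 7.6238, Beta 5.8352, Gamma 9.1167, Delta 10.1466, Epsilon 5.2777.
Lower quotas: Alpha 7, Beta 5, Gamma 9, Delta 10, Epsilon 5 (sum 36, leaving 2 seats).
Remainders in descending order: Beta 0.8352, Alpha 0.6238, Epsilon 0.2777, Delta 0.1466, Gamma 0.1167.
The surplus seats go to Beta, Alpha.

Alpha 8, Beta 6, Gamma 9, Delta 10, Epsilon 5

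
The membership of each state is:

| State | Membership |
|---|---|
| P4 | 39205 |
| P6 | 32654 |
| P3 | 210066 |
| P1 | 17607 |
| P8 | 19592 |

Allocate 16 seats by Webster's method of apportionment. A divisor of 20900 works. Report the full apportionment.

P4 2, P6 2, P3 10, P1 1, P8 1

With modified divisor 20900: modified quotas P4 1.876, P6 1.562, P3 10.051, P1 0.842, P8 0.937.
Rounding to the nearest integer: P4 2, P6 2, P3 10, P1 1, P8 1 (total 16).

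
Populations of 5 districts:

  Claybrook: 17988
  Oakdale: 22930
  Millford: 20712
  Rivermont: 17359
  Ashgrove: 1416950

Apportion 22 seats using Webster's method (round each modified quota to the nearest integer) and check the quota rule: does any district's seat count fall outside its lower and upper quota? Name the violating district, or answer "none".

Standard quotas: Claybrook 0.265, Oakdale 0.337, Millford 0.305, Rivermont 0.255, Ashgrove 20.838.
Webster allocation: Claybrook 0, Oakdale 0, Millford 0, Rivermont 0, Ashgrove 22.
Ashgrove has quota 20.838 (lower 20, upper 21) but receives 22 — outside the quota interval.

Ashgrove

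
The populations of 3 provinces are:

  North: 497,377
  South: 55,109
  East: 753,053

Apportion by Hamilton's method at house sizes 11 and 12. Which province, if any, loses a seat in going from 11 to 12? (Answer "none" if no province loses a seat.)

South

At 11 seats: North 4, South 1, East 6.
At 12 seats: North 5, South 0, East 7.
South drops from 1 to 0.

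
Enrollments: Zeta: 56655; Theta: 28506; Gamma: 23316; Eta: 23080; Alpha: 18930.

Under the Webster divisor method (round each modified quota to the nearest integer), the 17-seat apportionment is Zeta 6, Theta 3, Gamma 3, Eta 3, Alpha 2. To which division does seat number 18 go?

Zeta

Priority for the next seat is population ÷ (current seats + 0.5).
Priorities: Zeta 8716.154, Theta 8144.571, Gamma 6661.714, Eta 6594.286, Alpha 7572.000.
Highest priority: Zeta.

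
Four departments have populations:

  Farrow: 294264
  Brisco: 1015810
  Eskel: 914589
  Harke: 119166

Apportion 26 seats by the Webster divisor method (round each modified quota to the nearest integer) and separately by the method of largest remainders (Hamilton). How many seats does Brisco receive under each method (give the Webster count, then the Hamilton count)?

12 and 11

Webster: Farrow 3, Brisco 12, Eskel 10, Harke 1.
Hamilton: Farrow 3, Brisco 11, Eskel 10, Harke 2.
Brisco gets 12 under Webster and 11 under Hamilton.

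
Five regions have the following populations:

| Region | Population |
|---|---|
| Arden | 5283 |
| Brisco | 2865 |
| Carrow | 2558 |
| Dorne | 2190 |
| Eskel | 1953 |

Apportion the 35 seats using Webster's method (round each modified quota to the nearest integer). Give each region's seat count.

Standard divisor 14849/35 ≈ 424.257; standard quotas: Arden 12.452, Brisco 6.753, Carrow 6.029, Dorne 5.162, Eskel 4.603.
Rounding to the nearest integer gives Arden 12, Brisco 7, Carrow 6, Dorne 5, Eskel 5 — total 35, matching the house size, so no adjustment is needed.

Arden=12; Brisco=7; Carrow=6; Dorne=5; Eskel=5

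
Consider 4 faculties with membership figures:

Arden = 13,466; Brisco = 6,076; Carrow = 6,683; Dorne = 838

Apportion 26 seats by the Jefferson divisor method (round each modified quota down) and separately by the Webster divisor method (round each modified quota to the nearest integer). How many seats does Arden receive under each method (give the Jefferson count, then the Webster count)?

14 and 13

Jefferson: Arden 14, Brisco 6, Carrow 6, Dorne 0.
Webster: Arden 13, Brisco 6, Carrow 6, Dorne 1.
Arden gets 14 under Jefferson and 13 under Webster.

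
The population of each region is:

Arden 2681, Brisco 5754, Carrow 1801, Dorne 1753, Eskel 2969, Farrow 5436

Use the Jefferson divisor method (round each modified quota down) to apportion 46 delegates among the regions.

Standard divisor 20394/46 ≈ 443.348; standard quotas: Arden 6.047, Brisco 12.979, Carrow 4.062, Dorne 3.954, Eskel 6.697, Farrow 12.261.
Rounding down gives 6, 12, 4, 3, 6, 12 = 43 seats, so the divisor must be adjusted.
With modified divisor 420: modified quotas Arden 6.383, Brisco 13.700, Carrow 4.288, Dorne 4.174, Eskel 7.069, Farrow 12.943.
Rounding down: Arden 6, Brisco 13, Carrow 4, Dorne 4, Eskel 7, Farrow 12 (total 46).

Arden 6, Brisco 13, Carrow 4, Dorne 4, Eskel 7, Farrow 12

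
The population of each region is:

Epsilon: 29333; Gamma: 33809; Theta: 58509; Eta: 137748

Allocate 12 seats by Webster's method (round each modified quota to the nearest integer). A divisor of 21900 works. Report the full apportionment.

Epsilon 1, Gamma 2, Theta 3, Eta 6

With modified divisor 21900: modified quotas Epsilon 1.339, Gamma 1.544, Theta 2.672, Eta 6.290.
Rounding to the nearest integer: Epsilon 1, Gamma 2, Theta 3, Eta 6 (total 12).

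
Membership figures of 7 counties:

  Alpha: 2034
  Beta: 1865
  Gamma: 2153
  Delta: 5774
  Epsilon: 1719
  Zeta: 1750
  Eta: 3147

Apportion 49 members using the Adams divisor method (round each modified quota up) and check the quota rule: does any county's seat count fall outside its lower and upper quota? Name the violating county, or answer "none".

Standard quotas: Alpha 5.404, Beta 4.955, Gamma 5.720, Delta 15.341, Epsilon 4.567, Zeta 4.650, Eta 8.362.
Adams allocation: Alpha 5, Beta 5, Gamma 6, Delta 15, Epsilon 5, Zeta 5, Eta 8.
Every allocation lies between the lower and upper quota.

none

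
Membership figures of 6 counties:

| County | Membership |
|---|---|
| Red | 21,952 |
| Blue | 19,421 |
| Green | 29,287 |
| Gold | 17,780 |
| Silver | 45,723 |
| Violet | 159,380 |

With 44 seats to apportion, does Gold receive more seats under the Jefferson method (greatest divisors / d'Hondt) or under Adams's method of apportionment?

Jefferson: Red 3, Blue 3, Green 4, Gold 2, Silver 7, Violet 25.
Adams: Red 4, Blue 3, Green 5, Gold 3, Silver 7, Violet 22.
Gold gets 2 under Jefferson and 3 under Adams.

Adams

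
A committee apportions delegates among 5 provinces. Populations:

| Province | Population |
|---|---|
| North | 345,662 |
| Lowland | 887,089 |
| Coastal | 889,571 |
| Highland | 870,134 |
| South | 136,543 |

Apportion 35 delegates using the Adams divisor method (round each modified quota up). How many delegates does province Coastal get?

Standard divisor 3128999/35 ≈ 89399.971; standard quotas: North 3.866, Lowland 9.923, Coastal 9.950, Highland 9.733, South 1.527.
Rounding up gives 4, 10, 10, 10, 2 = 36 seats, so the divisor must be adjusted.
With modified divisor 97600: modified quotas North 3.542, Lowland 9.089, Coastal 9.114, Highland 8.915, South 1.399.
Rounding up: North 4, Lowland 10, Coastal 10, Highland 9, South 2 (total 35).
Coastal receives 10.

10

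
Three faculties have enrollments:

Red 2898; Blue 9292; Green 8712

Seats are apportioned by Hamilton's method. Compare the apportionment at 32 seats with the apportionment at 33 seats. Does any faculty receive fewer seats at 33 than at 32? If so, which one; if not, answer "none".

Red

At 32 seats: Red 5, Blue 14, Green 13.
At 33 seats: Red 4, Blue 15, Green 14.
Red drops from 5 to 4.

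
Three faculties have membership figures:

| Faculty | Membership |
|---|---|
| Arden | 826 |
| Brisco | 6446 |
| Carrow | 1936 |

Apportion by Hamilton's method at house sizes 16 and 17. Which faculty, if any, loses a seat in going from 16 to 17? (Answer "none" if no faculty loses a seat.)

At 16 seats: Arden 2, Brisco 11, Carrow 3.
At 17 seats: Arden 1, Brisco 12, Carrow 4.
Arden drops from 2 to 1.

Arden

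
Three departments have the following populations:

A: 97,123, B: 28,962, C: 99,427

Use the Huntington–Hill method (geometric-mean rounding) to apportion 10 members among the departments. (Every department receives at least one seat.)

A 4; B 1; C 5

With divisor 21975: modified quotas A 4.420, B 1.318, C 4.525.
Geometric-mean thresholds: A √(4·5)=4.472, B √(1·2)=1.414, C √(4·5)=4.472.
Each quota rounded against its threshold gives A 4, B 1, C 5 (total 10).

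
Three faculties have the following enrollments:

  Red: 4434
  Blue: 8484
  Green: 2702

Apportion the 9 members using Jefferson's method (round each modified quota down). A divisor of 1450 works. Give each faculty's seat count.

With modified divisor 1450: modified quotas Red 3.058, Blue 5.851, Green 1.863.
Rounding down: Red 3, Blue 5, Green 1 (total 9).

Red: 3; Blue: 5; Green: 1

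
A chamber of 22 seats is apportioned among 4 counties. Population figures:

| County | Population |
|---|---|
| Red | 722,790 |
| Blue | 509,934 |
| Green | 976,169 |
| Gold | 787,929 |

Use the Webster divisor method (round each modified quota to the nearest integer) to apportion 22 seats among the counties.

Standard divisor 2996822/22 ≈ 136219.182; standard quotas: Red 5.306, Blue 3.743, Green 7.166, Gold 5.784.
Rounding to the nearest integer gives Red 5, Blue 4, Green 7, Gold 6 — total 22, matching the house size, so no adjustment is needed.

Red 5; Blue 4; Green 7; Gold 6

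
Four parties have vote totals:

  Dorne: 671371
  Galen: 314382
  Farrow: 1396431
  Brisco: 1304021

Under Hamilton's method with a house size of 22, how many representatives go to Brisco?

8

Standard divisor: 3686205 ÷ 22 ≈ 167554.773.
Standard quotas: Dorne 4.0069, Galen 1.8763, Farrow 8.3342, Brisco 7.7827.
Lower quotas: Dorne 4, Galen 1, Farrow 8, Brisco 7 (sum 20, leaving 2 seats).
Remainders in descending order: Galen 0.8763, Brisco 0.7827, Farrow 0.3342, Dorne 0.0069.
The surplus seats go to Galen, Brisco.
Brisco receives 8.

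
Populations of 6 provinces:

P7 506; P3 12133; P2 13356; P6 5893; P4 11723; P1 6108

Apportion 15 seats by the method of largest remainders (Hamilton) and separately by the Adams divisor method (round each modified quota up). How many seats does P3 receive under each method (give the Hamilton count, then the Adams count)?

4 and 3

Hamilton: P7 0, P3 4, P2 4, P6 2, P4 3, P1 2.
Adams: P7 1, P3 3, P2 4, P6 2, P4 3, P1 2.
P3 gets 4 under Hamilton and 3 under Adams.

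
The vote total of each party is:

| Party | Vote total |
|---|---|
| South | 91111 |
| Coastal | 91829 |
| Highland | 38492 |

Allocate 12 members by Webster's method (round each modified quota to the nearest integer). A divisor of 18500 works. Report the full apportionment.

With modified divisor 18500: modified quotas South 4.925, Coastal 4.964, Highland 2.081.
Rounding to the nearest integer: South 5, Coastal 5, Highland 2 (total 12).

South: 5, Coastal: 5, Highland: 2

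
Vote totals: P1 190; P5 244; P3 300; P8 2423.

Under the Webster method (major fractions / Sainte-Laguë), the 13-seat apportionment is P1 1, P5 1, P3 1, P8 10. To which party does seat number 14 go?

Priority for the next seat is population ÷ (current seats + 0.5).
Priorities: P1 126.667, P5 162.667, P3 200.000, P8 230.762.
Highest priority: P8.

P8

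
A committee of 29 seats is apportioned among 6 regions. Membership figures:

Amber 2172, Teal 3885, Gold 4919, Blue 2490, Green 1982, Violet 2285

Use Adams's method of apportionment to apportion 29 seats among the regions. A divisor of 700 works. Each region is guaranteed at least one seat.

Amber 4, Teal 6, Gold 8, Blue 4, Green 3, Violet 4

With modified divisor 700: modified quotas Amber 3.103, Teal 5.550, Gold 7.027, Blue 3.557, Green 2.831, Violet 3.264.
Rounding up: Amber 4, Teal 6, Gold 8, Blue 4, Green 3, Violet 4 (total 29).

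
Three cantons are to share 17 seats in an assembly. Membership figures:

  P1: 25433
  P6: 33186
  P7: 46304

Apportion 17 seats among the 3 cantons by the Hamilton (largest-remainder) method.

P1 4; P6 5; P7 8

Standard divisor: 104923 ÷ 17 ≈ 6171.941.
Standard quotas: P1 4.1207, P6 5.3769, P7 7.5023.
Lower quotas: P1 4, P6 5, P7 7 (sum 16, leaving 1 seat).
Remainders in descending order: P7 0.5023, P6 0.3769, P1 0.1207.
The surplus seat goes to P7.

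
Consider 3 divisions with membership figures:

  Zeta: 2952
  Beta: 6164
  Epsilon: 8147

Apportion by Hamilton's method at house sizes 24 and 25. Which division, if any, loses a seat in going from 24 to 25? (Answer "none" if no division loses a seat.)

none

At 24 seats: Zeta 4, Beta 9, Epsilon 11.
At 25 seats: Zeta 4, Beta 9, Epsilon 12.
No division's allocation decreased.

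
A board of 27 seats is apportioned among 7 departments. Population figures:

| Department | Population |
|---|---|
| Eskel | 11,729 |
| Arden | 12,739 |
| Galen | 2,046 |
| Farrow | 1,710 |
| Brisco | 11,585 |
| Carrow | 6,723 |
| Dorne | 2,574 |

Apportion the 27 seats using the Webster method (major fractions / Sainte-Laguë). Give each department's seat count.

Standard divisor 49106/27 ≈ 1818.741; standard quotas: Eskel 6.449, Arden 7.004, Galen 1.125, Farrow 0.940, Brisco 6.370, Carrow 3.697, Dorne 1.415.
Rounding to the nearest integer gives 6, 7, 1, 1, 6, 4, 1 = 26 seats, so the divisor must be adjusted.
With modified divisor 1790: modified quotas Eskel 6.553, Arden 7.117, Galen 1.143, Farrow 0.955, Brisco 6.472, Carrow 3.756, Dorne 1.438.
Rounding to the nearest integer: Eskel 7, Arden 7, Galen 1, Farrow 1, Brisco 6, Carrow 4, Dorne 1 (total 27).

Eskel: 7, Arden: 7, Galen: 1, Farrow: 1, Brisco: 6, Carrow: 4, Dorne: 1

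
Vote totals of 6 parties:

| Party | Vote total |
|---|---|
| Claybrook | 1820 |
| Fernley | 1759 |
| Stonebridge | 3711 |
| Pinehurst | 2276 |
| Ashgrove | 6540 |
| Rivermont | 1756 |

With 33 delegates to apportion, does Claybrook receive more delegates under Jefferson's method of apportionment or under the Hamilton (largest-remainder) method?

Hamilton

Jefferson: Claybrook 3, Fernley 3, Stonebridge 7, Pinehurst 4, Ashgrove 13, Rivermont 3.
Hamilton: Claybrook 4, Fernley 3, Stonebridge 7, Pinehurst 4, Ashgrove 12, Rivermont 3.
Claybrook gets 3 under Jefferson and 4 under Hamilton.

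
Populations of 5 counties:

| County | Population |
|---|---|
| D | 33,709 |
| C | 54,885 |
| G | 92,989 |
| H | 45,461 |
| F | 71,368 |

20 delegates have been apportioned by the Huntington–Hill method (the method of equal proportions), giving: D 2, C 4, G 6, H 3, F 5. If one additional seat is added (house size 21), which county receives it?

Priority for the next seat is population ÷ (√(s·(s+1))).
Priorities: D 13761.642, C 12272.659, G 14348.514, H 13123.460, F 13029.954.
Highest priority: G.

G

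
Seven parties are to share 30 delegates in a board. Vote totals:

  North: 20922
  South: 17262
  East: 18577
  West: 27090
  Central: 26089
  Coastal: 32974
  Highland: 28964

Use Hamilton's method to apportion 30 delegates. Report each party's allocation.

North=4, South=3, East=3, West=5, Central=4, Coastal=6, Highland=5

Standard divisor: 171878 ÷ 30 ≈ 5729.267.
Standard quotas: North 3.6518, South 3.0130, East 3.2425, West 4.7284, Central 4.5536, Coastal 5.7554, Highland 5.0554.
Lower quotas: North 3, South 3, East 3, West 4, Central 4, Coastal 5, Highland 5 (sum 27, leaving 3 seats).
Remainders in descending order: Coastal 0.7554, West 0.7284, North 0.6518, Central 0.5536, East 0.2425, Highland 0.0554, South 0.0130.
The surplus seats go to Coastal, West, North.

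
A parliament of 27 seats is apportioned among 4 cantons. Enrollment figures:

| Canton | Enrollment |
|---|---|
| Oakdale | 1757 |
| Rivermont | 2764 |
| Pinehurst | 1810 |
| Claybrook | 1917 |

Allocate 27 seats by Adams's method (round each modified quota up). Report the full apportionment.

Oakdale 6, Rivermont 9, Pinehurst 6, Claybrook 6

Standard divisor 8248/27 ≈ 305.481; standard quotas: Oakdale 5.752, Rivermont 9.048, Pinehurst 5.925, Claybrook 6.275.
Rounding up gives 6, 10, 6, 7 = 29 seats, so the divisor must be adjusted.
With modified divisor 330: modified quotas Oakdale 5.324, Rivermont 8.376, Pinehurst 5.485, Claybrook 5.809.
Rounding up: Oakdale 6, Rivermont 9, Pinehurst 6, Claybrook 6 (total 27).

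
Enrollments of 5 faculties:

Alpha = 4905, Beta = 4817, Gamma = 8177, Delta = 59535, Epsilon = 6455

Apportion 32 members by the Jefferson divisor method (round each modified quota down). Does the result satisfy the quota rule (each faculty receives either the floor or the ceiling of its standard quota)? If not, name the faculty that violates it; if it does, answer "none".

Standard quotas: Alpha 1.871, Beta 1.837, Gamma 3.119, Delta 22.710, Epsilon 2.462.
Jefferson allocation: Alpha 2, Beta 1, Gamma 3, Delta 24, Epsilon 2.
Delta has quota 22.710 (lower 22, upper 23) but receives 24 — outside the quota interval.

Delta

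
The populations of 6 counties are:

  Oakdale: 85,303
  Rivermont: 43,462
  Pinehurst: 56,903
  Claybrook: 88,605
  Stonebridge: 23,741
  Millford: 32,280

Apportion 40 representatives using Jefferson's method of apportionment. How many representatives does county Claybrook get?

11

Standard divisor 330294/40 ≈ 8257.35; standard quotas: Oakdale 10.331, Rivermont 5.263, Pinehurst 6.891, Claybrook 10.730, Stonebridge 2.875, Millford 3.909.
Rounding down gives 10, 5, 6, 10, 2, 3 = 36 seats, so the divisor must be adjusted.
With modified divisor 7800: modified quotas Oakdale 10.936, Rivermont 5.572, Pinehurst 7.295, Claybrook 11.360, Stonebridge 3.044, Millford 4.138.
Rounding down: Oakdale 10, Rivermont 5, Pinehurst 7, Claybrook 11, Stonebridge 3, Millford 4 (total 40).
Claybrook receives 11.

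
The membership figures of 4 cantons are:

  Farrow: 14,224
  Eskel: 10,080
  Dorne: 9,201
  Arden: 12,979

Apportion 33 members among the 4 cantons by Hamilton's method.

Farrow: 10; Eskel: 7; Dorne: 7; Arden: 9

The standard divisor is 46484/33 ≈ 1408.606.
Standard quotas: Farrow 10.0979, Eskel 7.1560, Dorne 6.5320, Arden 9.2141.
Lower quotas: Farrow 10, Eskel 7, Dorne 6, Arden 9 (sum 32, leaving 1 seat).
Remainders in descending order: Dorne 0.5320, Arden 0.2141, Eskel 0.1560, Farrow 0.0979.
The surplus seat goes to Dorne.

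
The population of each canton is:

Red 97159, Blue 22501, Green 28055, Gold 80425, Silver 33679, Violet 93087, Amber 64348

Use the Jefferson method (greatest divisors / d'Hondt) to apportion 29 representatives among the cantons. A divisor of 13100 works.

Red 7, Blue 1, Green 2, Gold 6, Silver 2, Violet 7, Amber 4

With modified divisor 13100: modified quotas Red 7.417, Blue 1.718, Green 2.142, Gold 6.139, Silver 2.571, Violet 7.106, Amber 4.912.
Rounding down: Red 7, Blue 1, Green 2, Gold 6, Silver 2, Violet 7, Amber 4 (total 29).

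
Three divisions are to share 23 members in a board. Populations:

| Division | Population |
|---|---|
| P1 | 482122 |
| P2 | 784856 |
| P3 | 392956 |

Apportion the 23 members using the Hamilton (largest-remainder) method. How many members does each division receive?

P1 7; P2 11; P3 5

The standard divisor is 1659934/23 ≈ 72171.043.
Standard quotas: P1 6.6803, P2 10.8749, P3 5.4448.
Lower quotas: P1 6, P2 10, P3 5 (sum 21, leaving 2 seats).
Remainders in descending order: P2 0.8749, P1 0.6803, P3 0.4448.
Largest remainders: P2, P1 receive the extra seats.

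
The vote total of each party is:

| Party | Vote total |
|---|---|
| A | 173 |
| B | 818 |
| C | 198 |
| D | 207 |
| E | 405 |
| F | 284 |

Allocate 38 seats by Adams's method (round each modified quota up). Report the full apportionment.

Standard divisor 2085/38 ≈ 54.868; standard quotas: A 3.153, B 14.908, C 3.609, D 3.773, E 7.381, F 5.176.
Rounding up gives 4, 15, 4, 4, 8, 6 = 41 seats, so the divisor must be adjusted.
With modified divisor 58.1: modified quotas A 2.978, B 14.079, C 3.408, D 3.563, E 6.971, F 4.888.
Rounding up: A 3, B 15, C 4, D 4, E 7, F 5 (total 38).

A 3, B 15, C 4, D 4, E 7, F 5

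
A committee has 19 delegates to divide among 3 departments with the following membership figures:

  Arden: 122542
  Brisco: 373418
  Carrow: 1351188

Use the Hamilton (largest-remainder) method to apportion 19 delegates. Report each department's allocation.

The standard divisor is 1847148/19 ≈ 97218.316.
Standard quotas: Arden 1.2605, Brisco 3.8410, Carrow 13.8985.
Lower quotas: Arden 1, Brisco 3, Carrow 13 (sum 17, leaving 2 seats).
Remainders in descending order: Carrow 0.8985, Brisco 0.8410, Arden 0.2605.
The surplus seats go to Carrow, Brisco.

Arden 1, Brisco 4, Carrow 14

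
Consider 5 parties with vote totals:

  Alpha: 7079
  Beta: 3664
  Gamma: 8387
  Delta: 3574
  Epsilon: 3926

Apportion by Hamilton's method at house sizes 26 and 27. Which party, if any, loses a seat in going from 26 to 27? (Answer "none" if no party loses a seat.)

At 26 seats: Alpha 7, Beta 4, Gamma 8, Delta 3, Epsilon 4.
At 27 seats: Alpha 7, Beta 4, Gamma 8, Delta 4, Epsilon 4.
No party's allocation decreased.

none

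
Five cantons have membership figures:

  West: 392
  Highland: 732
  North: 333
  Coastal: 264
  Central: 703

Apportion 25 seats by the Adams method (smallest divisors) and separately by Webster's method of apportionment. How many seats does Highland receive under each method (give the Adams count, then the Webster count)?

7 and 8

Adams: West 4, Highland 7, North 4, Coastal 3, Central 7.
Webster: West 4, Highland 8, North 3, Coastal 3, Central 7.
Highland gets 7 under Adams and 8 under Webster.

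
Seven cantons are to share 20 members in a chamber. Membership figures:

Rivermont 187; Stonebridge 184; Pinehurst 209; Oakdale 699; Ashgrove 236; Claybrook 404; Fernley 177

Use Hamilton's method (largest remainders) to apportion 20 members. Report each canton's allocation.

Total 2096; standard divisor 2096/20 ≈ 104.8.
Standard quotas: Rivermont 1.784, Stonebridge 1.756, Pinehurst 1.994, Oakdale 6.670, Ashgrove 2.252, Claybrook 3.855, Fernley 1.689.
Lower quotas: Rivermont 1, Stonebridge 1, Pinehurst 1, Oakdale 6, Ashgrove 2, Claybrook 3, Fernley 1 (sum 15, leaving 5 seats).
Remainders in descending order: Pinehurst 0.994, Claybrook 0.855, Rivermont 0.784, Stonebridge 0.756, Fernley 0.689, Oakdale 0.670, Ashgrove 0.252.
Largest remainders: Pinehurst, Claybrook, Rivermont, Stonebridge, Fernley receive the extra seats.

Rivermont 2, Stonebridge 2, Pinehurst 2, Oakdale 6, Ashgrove 2, Claybrook 4, Fernley 2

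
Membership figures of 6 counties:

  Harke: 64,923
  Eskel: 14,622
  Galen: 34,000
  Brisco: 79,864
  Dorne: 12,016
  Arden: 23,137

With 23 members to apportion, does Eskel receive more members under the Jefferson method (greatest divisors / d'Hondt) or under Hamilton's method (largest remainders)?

Jefferson: Harke 7, Eskel 1, Galen 3, Brisco 9, Dorne 1, Arden 2.
Hamilton: Harke 7, Eskel 2, Galen 3, Brisco 8, Dorne 1, Arden 2.
Eskel gets 1 under Jefferson and 2 under Hamilton.

Hamilton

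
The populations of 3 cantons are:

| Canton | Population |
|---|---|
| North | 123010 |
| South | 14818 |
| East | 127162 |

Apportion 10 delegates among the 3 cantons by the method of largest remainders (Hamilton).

Standard divisor: 264990 ÷ 10 = 26499.
Standard quotas: North 4.6421, South 0.5592, East 4.7987.
Lower quotas: North 4, South 0, East 4 (sum 8, leaving 2 seats).
Remainders in descending order: East 0.7987, North 0.6421, South 0.5592.
Largest remainders: East, North receive the extra seats.

North 5, South 0, East 5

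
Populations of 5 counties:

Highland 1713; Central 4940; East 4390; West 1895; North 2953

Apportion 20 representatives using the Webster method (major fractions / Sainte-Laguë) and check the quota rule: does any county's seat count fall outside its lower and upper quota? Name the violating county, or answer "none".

none

Standard quotas: Highland 2.156, Central 6.217, East 5.525, West 2.385, North 3.717.
Webster allocation: Highland 2, Central 6, East 6, West 2, North 4.
Every allocation lies between the lower and upper quota.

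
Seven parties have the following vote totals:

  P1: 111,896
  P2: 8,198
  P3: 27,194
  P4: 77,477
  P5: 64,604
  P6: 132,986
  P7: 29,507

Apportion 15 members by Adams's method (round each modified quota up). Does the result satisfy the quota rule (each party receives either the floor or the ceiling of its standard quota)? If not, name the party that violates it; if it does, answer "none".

Standard quotas: P1 3.714, P2 0.272, P3 0.903, P4 2.572, P5 2.145, P6 4.415, P7 0.980.
Adams allocation: P1 3, P2 1, P3 1, P4 3, P5 2, P6 4, P7 1.
Every allocation lies between the lower and upper quota.

none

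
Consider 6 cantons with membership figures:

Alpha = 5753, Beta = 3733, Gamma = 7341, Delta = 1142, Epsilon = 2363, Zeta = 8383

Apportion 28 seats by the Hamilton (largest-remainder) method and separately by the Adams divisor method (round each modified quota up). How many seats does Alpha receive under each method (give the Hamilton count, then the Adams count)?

Hamilton: Alpha 6, Beta 4, Gamma 7, Delta 1, Epsilon 2, Zeta 8.
Adams: Alpha 5, Beta 4, Gamma 7, Delta 1, Epsilon 3, Zeta 8.
Alpha gets 6 under Hamilton and 5 under Adams.

6 and 5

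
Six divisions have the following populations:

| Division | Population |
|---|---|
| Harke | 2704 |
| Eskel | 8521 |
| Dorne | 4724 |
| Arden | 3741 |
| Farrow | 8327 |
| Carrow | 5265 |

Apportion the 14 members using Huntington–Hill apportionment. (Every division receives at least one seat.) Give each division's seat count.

Harke 1, Eskel 4, Dorne 2, Arden 2, Farrow 3, Carrow 2

With divisor 2432: modified quotas Harke 1.112, Eskel 3.504, Dorne 1.942, Arden 1.538, Farrow 3.424, Carrow 2.165.
Geometric-mean thresholds: Harke √(1·2)=1.414, Eskel √(3·4)=3.464, Dorne √(1·2)=1.414, Arden √(1·2)=1.414, Farrow √(3·4)=3.464, Carrow √(2·3)=2.449.
Each quota rounded against its threshold gives Harke 1, Eskel 4, Dorne 2, Arden 2, Farrow 3, Carrow 2 (total 14).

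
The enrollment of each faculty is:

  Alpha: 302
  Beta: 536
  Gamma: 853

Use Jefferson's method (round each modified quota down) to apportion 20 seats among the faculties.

Alpha=3, Beta=6, Gamma=11

Standard divisor 1691/20 ≈ 84.55; standard quotas: Alpha 3.572, Beta 6.339, Gamma 10.089.
Rounding down gives 3, 6, 10 = 19 seats, so the divisor must be adjusted.
With modified divisor 77: modified quotas Alpha 3.922, Beta 6.961, Gamma 11.078.
Rounding down: Alpha 3, Beta 6, Gamma 11 (total 20).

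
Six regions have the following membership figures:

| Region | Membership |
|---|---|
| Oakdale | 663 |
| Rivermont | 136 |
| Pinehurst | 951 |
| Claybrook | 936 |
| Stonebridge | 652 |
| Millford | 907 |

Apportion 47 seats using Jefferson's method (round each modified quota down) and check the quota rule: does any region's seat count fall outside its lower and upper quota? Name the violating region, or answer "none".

none

Standard quotas: Oakdale 7.341, Rivermont 1.506, Pinehurst 10.529, Claybrook 10.363, Stonebridge 7.219, Millford 10.042.
Jefferson allocation: Oakdale 7, Rivermont 1, Pinehurst 11, Claybrook 11, Stonebridge 7, Millford 10.
Every allocation lies between the lower and upper quota.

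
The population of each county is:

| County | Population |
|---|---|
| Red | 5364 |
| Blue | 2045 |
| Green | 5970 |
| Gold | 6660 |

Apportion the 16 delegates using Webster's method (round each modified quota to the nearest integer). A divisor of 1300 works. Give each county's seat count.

With modified divisor 1300: modified quotas Red 4.126, Blue 1.573, Green 4.592, Gold 5.123.
Rounding to the nearest integer: Red 4, Blue 2, Green 5, Gold 5 (total 16).

Red 4; Blue 2; Green 5; Gold 5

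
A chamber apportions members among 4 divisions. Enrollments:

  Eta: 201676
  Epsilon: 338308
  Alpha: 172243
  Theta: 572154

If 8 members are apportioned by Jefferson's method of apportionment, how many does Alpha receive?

Standard divisor 1284381/8 ≈ 160547.625; standard quotas: Eta 1.256, Epsilon 2.107, Alpha 1.073, Theta 3.564.
Rounding down gives 1, 2, 1, 3 = 7 seats, so the divisor must be adjusted.
With modified divisor 128700: modified quotas Eta 1.567, Epsilon 2.629, Alpha 1.338, Theta 4.446.
Rounding down: Eta 1, Epsilon 2, Alpha 1, Theta 4 (total 8).
Alpha receives 1.

1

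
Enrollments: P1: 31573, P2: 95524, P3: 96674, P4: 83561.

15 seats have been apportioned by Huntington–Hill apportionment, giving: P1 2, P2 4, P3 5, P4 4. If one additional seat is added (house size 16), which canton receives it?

Priority for the next seat is population ÷ (√(s·(s+1))).
Priorities: P1 12889.623, P2 21359.816, P3 17650.177, P4 18684.808.
Highest priority: P2.

P2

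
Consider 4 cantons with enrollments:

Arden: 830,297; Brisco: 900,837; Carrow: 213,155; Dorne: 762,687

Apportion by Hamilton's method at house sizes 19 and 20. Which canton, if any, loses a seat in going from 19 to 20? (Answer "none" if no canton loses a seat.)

Carrow

At 19 seats: Arden 6, Brisco 6, Carrow 2, Dorne 5.
At 20 seats: Arden 6, Brisco 7, Carrow 1, Dorne 6.
Carrow drops from 2 to 1.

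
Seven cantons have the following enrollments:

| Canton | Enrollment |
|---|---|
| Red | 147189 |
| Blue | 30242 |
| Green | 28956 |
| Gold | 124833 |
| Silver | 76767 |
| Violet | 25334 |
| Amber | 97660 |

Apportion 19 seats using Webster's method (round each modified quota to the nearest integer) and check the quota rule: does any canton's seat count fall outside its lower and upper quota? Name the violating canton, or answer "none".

none

Standard quotas: Red 5.267, Blue 1.082, Green 1.036, Gold 4.467, Silver 2.747, Violet 0.907, Amber 3.495.
Webster allocation: Red 5, Blue 1, Green 1, Gold 4, Silver 3, Violet 1, Amber 4.
Every allocation lies between the lower and upper quota.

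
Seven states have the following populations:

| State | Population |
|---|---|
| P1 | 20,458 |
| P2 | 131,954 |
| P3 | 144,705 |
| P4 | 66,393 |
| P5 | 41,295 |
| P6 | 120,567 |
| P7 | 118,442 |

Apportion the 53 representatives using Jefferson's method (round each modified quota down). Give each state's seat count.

P1 1; P2 11; P3 13; P4 5; P5 3; P6 10; P7 10

Standard divisor 643814/53 ≈ 12147.434; standard quotas: P1 1.684, P2 10.863, P3 11.912, P4 5.466, P5 3.399, P6 9.925, P7 9.750.
Rounding down gives 1, 10, 11, 5, 3, 9, 9 = 48 seats, so the divisor must be adjusted.
With modified divisor 11111.5: modified quotas P1 1.841, P2 11.875, P3 13.023, P4 5.975, P5 3.716, P6 10.851, P7 10.659.
Rounding down: P1 1, P2 11, P3 13, P4 5, P5 3, P6 10, P7 10 (total 53).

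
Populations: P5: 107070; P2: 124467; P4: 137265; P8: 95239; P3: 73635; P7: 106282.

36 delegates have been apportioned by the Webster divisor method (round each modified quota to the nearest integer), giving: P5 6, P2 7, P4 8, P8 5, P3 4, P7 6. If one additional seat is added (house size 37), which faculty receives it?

P8

Priority for the next seat is population ÷ (current seats + 0.5).
Priorities: P5 16472.308, P2 16595.600, P4 16148.824, P8 17316.182, P3 16363.333, P7 16351.077.
Highest priority: P8.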